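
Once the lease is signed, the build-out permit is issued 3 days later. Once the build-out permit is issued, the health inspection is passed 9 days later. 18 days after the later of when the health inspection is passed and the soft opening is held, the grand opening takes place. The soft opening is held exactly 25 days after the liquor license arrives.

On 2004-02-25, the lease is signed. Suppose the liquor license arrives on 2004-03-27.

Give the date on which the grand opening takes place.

2004-05-09

The lease is signed: Feb 25, 2004.
The build-out permit is issued: Feb 25, 2004 + 3 days = Feb 28, 2004.
The health inspection is passed: Feb 28, 2004 + 9 days = Mar 8, 2004.
The liquor license arrives: Mar 27, 2004.
The soft opening is held: Mar 27, 2004 + 25 days = Apr 21, 2004.
Both prerequisites met — the health inspection is passed (Mar 8, 2004), the soft opening is held (Apr 21, 2004); the later is Apr 21, 2004.
The grand opening takes place: Apr 21, 2004 + 18 days = May 9, 2004.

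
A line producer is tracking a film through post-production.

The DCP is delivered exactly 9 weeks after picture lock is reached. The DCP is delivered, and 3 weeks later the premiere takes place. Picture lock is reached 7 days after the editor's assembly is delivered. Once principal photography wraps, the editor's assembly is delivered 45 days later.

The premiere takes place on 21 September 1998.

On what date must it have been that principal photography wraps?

8 May 1998

The premiere takes place: Sep 21, 1998.
The DCP is delivered: Sep 21, 1998 − 3 weeks = Aug 31, 1998.
Picture lock is reached: Aug 31, 1998 − 9 weeks = Jun 29, 1998.
The editor's assembly is delivered: Jun 29, 1998 − 7 days = Jun 22, 1998.
Principal photography wraps: Jun 22, 1998 − 45 days = May 8, 1998.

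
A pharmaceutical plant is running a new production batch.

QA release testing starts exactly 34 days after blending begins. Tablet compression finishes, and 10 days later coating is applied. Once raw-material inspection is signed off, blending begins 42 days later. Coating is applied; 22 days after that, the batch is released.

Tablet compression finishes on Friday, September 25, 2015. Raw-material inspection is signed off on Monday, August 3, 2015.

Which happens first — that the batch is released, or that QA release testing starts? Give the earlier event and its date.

Tablet compression finishes: Sep 25, 2015.
Coating is applied: Sep 25, 2015 + 10 days = Oct 5, 2015.
The batch is released: Oct 5, 2015 + 22 days = Oct 27, 2015.
Raw-material inspection is signed off: Aug 3, 2015.
Blending begins: Aug 3, 2015 + 42 days = Sep 14, 2015.
QA release testing starts: Sep 14, 2015 + 34 days = Oct 18, 2015.
Comparing: the batch is released on Oct 27, 2015 vs QA release testing starts on Oct 18, 2015. Earlier: QA release testing starts.

QA release testing starts — Sunday, October 18, 2015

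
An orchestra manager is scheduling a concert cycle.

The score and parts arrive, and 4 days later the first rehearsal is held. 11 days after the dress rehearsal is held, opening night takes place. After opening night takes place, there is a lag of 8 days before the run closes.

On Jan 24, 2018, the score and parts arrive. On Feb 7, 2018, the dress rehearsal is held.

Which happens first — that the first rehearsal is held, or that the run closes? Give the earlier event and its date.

The first rehearsal is held — Jan 28, 2018

The score and parts arrive: Jan 24, 2018.
The first rehearsal is held: Jan 24, 2018 + 4 days = Jan 28, 2018.
The dress rehearsal is held: Feb 7, 2018.
Opening night takes place: Feb 7, 2018 + 11 days = Feb 18, 2018.
The run closes: Feb 18, 2018 + 8 days = Feb 26, 2018.
Comparing: the first rehearsal is held on Jan 28, 2018 vs the run closes on Feb 26, 2018. Earlier: the first rehearsal is held.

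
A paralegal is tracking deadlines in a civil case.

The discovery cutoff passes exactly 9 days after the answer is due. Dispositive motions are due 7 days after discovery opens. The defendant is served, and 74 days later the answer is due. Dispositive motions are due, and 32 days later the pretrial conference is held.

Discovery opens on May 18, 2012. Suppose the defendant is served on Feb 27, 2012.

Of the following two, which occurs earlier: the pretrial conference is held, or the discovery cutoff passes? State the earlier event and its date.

Discovery opens: May 18, 2012.
Dispositive motions are due: May 18, 2012 + 7 days = May 25, 2012.
The pretrial conference is held: May 25, 2012 + 32 days = Jun 26, 2012.
The defendant is served: Feb 27, 2012.
The answer is due: Feb 27, 2012 + 74 days = May 11, 2012.
The discovery cutoff passes: May 11, 2012 + 9 days = May 20, 2012.
Comparing: the pretrial conference is held on Jun 26, 2012 vs the discovery cutoff passes on May 20, 2012. Earlier: the discovery cutoff passes.

The discovery cutoff passes — May 20, 2012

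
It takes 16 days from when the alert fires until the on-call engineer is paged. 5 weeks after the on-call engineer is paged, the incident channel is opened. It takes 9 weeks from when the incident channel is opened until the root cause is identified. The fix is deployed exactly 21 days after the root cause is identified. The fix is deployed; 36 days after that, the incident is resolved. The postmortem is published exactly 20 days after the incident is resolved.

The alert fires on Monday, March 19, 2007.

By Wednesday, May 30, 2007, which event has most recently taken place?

The incident channel is opened

The alert fires: Mar 19, 2007.
The on-call engineer is paged: Mar 19, 2007 + 16 days = Apr 4, 2007.
The incident channel is opened: Apr 4, 2007 + 5 weeks = May 9, 2007.
The root cause is identified: May 9, 2007 + 9 weeks = Jul 11, 2007.
The fix is deployed: Jul 11, 2007 + 21 days = Aug 1, 2007.
The incident is resolved: Aug 1, 2007 + 36 days = Sep 6, 2007.
The postmortem is published: Sep 6, 2007 + 20 days = Sep 26, 2007.
May 30, 2007 falls between when the incident channel is opened (May 9, 2007) and when the root cause is identified (Jul 11, 2007).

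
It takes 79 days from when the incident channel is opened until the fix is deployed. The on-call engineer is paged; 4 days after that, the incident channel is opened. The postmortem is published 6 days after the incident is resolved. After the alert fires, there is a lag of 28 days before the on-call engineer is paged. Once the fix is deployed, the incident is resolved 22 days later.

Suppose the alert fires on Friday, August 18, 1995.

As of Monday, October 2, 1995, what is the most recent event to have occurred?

The alert fires: Aug 18, 1995.
The on-call engineer is paged: Aug 18, 1995 + 28 days = Sep 15, 1995.
The incident channel is opened: Sep 15, 1995 + 4 days = Sep 19, 1995.
The fix is deployed: Sep 19, 1995 + 79 days = Dec 7, 1995.
The incident is resolved: Dec 7, 1995 + 22 days = Dec 29, 1995.
The postmortem is published: Dec 29, 1995 + 6 days = Jan 4, 1996.
Oct 2, 1995 falls between when the incident channel is opened (Sep 19, 1995) and when the fix is deployed (Dec 7, 1995).

The incident channel is opened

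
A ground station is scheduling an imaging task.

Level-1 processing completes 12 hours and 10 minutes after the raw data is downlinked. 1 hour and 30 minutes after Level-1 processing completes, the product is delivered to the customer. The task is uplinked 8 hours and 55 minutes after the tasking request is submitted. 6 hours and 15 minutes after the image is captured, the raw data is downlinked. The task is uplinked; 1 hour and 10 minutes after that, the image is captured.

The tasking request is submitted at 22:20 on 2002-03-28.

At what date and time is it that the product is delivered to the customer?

04:20 on 2002-03-30

The tasking request is submitted: 22:20 Mar 28, 2002.
The task is uplinked: 22:20 Mar 28, 2002 + 8h55m = 07:15 Mar 29, 2002.
The image is captured: 07:15 Mar 29, 2002 + 1h10m = 08:25 Mar 29, 2002.
The raw data is downlinked: 08:25 Mar 29, 2002 + 6h15m = 14:40 Mar 29, 2002.
Level-1 processing completes: 14:40 Mar 29, 2002 + 12h10m = 02:50 Mar 30, 2002.
The product is delivered to the customer: 02:50 Mar 30, 2002 + 1h30m = 04:20 Mar 30, 2002.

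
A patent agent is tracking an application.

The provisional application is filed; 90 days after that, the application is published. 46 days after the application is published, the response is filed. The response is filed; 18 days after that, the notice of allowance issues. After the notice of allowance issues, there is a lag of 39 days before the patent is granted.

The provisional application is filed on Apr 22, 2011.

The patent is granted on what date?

The provisional application is filed: Apr 22, 2011.
The application is published: Apr 22, 2011 + 90 days = Jul 21, 2011.
The response is filed: Jul 21, 2011 + 46 days = Sep 5, 2011.
The notice of allowance issues: Sep 5, 2011 + 18 days = Sep 23, 2011.
The patent is granted: Sep 23, 2011 + 39 days = Nov 1, 2011.

Nov 1, 2011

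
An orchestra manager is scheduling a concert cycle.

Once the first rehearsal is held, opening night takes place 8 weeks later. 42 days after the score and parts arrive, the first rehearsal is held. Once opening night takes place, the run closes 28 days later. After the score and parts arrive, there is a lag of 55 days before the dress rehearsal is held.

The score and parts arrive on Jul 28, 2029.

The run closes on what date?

The score and parts arrive: Jul 28, 2029.
The first rehearsal is held: Jul 28, 2029 + 42 days = Sep 8, 2029.
Opening night takes place: Sep 8, 2029 + 8 weeks = Nov 3, 2029.
The run closes: Nov 3, 2029 + 28 days = Dec 1, 2029.

Dec 1, 2029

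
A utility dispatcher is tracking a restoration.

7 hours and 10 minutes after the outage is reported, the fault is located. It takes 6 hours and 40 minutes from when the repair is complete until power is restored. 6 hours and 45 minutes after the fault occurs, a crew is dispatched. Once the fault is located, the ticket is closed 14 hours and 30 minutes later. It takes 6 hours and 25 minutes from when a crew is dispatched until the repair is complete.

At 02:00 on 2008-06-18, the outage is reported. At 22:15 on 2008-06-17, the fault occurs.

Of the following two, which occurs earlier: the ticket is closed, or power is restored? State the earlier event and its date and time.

The outage is reported: 02:00 Jun 18, 2008.
The fault is located: 02:00 Jun 18, 2008 + 7h10m = 09:10 Jun 18, 2008.
The ticket is closed: 09:10 Jun 18, 2008 + 14h30m = 23:40 Jun 18, 2008.
The fault occurs: 22:15 Jun 17, 2008.
A crew is dispatched: 22:15 Jun 17, 2008 + 6h45m = 05:00 Jun 18, 2008.
The repair is complete: 05:00 Jun 18, 2008 + 6h25m = 11:25 Jun 18, 2008.
Power is restored: 11:25 Jun 18, 2008 + 6h40m = 18:05 Jun 18, 2008.
Comparing: the ticket is closed at 23:40 Jun 18, 2008 vs power is restored at 18:05 Jun 18, 2008. Earlier: power is restored.

Power is restored — 18:05 on 2008-06-18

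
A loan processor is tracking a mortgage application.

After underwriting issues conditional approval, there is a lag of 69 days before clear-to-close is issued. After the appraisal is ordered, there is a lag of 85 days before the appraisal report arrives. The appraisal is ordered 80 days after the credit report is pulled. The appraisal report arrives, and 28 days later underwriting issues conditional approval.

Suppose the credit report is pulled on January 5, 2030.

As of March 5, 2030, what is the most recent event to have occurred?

The credit report is pulled: Jan 5, 2030.
The appraisal is ordered: Jan 5, 2030 + 80 days = Mar 26, 2030.
The appraisal report arrives: Mar 26, 2030 + 85 days = Jun 19, 2030.
Underwriting issues conditional approval: Jun 19, 2030 + 28 days = Jul 17, 2030.
Clear-to-close is issued: Jul 17, 2030 + 69 days = Sep 24, 2030.
Mar 5, 2030 falls between when the credit report is pulled (Jan 5, 2030) and when the appraisal is ordered (Mar 26, 2030).

The credit report is pulled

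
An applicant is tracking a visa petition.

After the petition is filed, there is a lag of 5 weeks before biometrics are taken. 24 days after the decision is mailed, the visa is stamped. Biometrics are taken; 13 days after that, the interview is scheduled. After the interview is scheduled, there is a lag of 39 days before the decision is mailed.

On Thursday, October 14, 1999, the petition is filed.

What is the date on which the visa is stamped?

The petition is filed: Oct 14, 1999.
Biometrics are taken: Oct 14, 1999 + 5 weeks = Nov 18, 1999.
The interview is scheduled: Nov 18, 1999 + 13 days = Dec 1, 1999.
The decision is mailed: Dec 1, 1999 + 39 days = Jan 9, 2000.
The visa is stamped: Jan 9, 2000 + 24 days = Feb 2, 2000.

Wednesday, February 2, 2000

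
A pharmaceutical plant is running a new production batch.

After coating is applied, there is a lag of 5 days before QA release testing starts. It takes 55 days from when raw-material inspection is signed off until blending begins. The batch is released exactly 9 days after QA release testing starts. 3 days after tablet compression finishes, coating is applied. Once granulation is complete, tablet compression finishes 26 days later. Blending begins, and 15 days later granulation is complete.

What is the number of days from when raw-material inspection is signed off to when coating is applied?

Causal path: raw-material inspection is signed off → blending begins → granulation is complete → tablet compression finishes → coating is applied.
Total delay along the path: 55 + 15 + 26 + 3 = 99 days.

99 days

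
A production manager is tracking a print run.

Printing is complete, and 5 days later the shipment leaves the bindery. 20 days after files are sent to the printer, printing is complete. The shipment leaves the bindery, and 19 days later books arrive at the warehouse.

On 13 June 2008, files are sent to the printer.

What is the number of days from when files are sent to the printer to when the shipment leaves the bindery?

Causal path: files are sent to the printer → printing is complete → the shipment leaves the bindery.
Total delay along the path: 20 + 5 = 25 days.

25 days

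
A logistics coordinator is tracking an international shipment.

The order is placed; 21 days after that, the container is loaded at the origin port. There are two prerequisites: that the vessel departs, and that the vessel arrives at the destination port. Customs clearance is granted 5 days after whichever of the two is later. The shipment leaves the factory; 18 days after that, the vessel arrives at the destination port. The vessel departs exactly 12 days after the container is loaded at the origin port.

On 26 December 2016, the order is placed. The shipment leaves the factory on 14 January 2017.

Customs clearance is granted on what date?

The order is placed: Dec 26, 2016.
The container is loaded at the origin port: Dec 26, 2016 + 21 days = Jan 16, 2017.
The vessel departs: Jan 16, 2017 + 12 days = Jan 28, 2017.
The shipment leaves the factory: Jan 14, 2017.
The vessel arrives at the destination port: Jan 14, 2017 + 18 days = Feb 1, 2017.
Both prerequisites met — the vessel departs (Jan 28, 2017), the vessel arrives at the destination port (Feb 1, 2017); the later is Feb 1, 2017.
Customs clearance is granted: Feb 1, 2017 + 5 days = Feb 6, 2017.

6 February 2017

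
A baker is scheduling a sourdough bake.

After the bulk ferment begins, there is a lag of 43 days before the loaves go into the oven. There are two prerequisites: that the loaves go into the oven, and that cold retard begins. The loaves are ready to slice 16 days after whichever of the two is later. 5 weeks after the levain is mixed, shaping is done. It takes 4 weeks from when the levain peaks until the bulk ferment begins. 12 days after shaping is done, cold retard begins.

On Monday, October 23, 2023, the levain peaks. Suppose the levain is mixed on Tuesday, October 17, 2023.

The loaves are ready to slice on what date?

Thursday, January 18, 2024

The levain peaks: Oct 23, 2023.
The bulk ferment begins: Oct 23, 2023 + 4 weeks = Nov 20, 2023.
The loaves go into the oven: Nov 20, 2023 + 43 days = Jan 2, 2024.
The levain is mixed: Oct 17, 2023.
Shaping is done: Oct 17, 2023 + 5 weeks = Nov 21, 2023.
Cold retard begins: Nov 21, 2023 + 12 days = Dec 3, 2023.
Both prerequisites met — the loaves go into the oven (Jan 2, 2024), cold retard begins (Dec 3, 2023); the later is Jan 2, 2024.
The loaves are ready to slice: Jan 2, 2024 + 16 days = Jan 18, 2024.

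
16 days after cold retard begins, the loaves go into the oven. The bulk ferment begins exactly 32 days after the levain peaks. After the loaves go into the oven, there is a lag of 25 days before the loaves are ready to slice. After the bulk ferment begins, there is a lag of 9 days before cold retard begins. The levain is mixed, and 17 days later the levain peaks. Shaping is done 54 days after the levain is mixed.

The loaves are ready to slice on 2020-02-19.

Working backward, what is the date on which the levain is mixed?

2019-11-12

The loaves are ready to slice: Feb 19, 2020.
The loaves go into the oven: Feb 19, 2020 − 25 days = Jan 25, 2020.
Cold retard begins: Jan 25, 2020 − 16 days = Jan 9, 2020.
The bulk ferment begins: Jan 9, 2020 − 9 days = Dec 31, 2019.
The levain peaks: Dec 31, 2019 − 32 days = Nov 29, 2019.
The levain is mixed: Nov 29, 2019 − 17 days = Nov 12, 2019.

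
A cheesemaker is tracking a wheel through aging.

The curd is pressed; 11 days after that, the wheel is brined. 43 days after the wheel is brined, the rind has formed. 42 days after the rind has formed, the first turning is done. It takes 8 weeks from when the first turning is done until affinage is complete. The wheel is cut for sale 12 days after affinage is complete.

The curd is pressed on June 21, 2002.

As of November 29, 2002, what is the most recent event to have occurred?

The curd is pressed: Jun 21, 2002.
The wheel is brined: Jun 21, 2002 + 11 days = Jul 2, 2002.
The rind has formed: Jul 2, 2002 + 43 days = Aug 14, 2002.
The first turning is done: Aug 14, 2002 + 42 days = Sep 25, 2002.
Affinage is complete: Sep 25, 2002 + 8 weeks = Nov 20, 2002.
The wheel is cut for sale: Nov 20, 2002 + 12 days = Dec 2, 2002.
Nov 29, 2002 falls between when affinage is complete (Nov 20, 2002) and when the wheel is cut for sale (Dec 2, 2002).

Affinage is complete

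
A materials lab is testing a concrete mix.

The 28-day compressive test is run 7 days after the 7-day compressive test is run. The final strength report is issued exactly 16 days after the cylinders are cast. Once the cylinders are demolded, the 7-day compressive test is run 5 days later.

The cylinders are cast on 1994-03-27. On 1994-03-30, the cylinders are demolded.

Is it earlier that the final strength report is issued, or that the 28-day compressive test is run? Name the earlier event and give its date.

The cylinders are cast: Mar 27, 1994.
The final strength report is issued: Mar 27, 1994 + 16 days = Apr 12, 1994.
The cylinders are demolded: Mar 30, 1994.
The 7-day compressive test is run: Mar 30, 1994 + 5 days = Apr 4, 1994.
The 28-day compressive test is run: Apr 4, 1994 + 7 days = Apr 11, 1994.
Comparing: the final strength report is issued on Apr 12, 1994 vs the 28-day compressive test is run on Apr 11, 1994. Earlier: the 28-day compressive test is run.

The 28-day compressive test is run — 1994-04-11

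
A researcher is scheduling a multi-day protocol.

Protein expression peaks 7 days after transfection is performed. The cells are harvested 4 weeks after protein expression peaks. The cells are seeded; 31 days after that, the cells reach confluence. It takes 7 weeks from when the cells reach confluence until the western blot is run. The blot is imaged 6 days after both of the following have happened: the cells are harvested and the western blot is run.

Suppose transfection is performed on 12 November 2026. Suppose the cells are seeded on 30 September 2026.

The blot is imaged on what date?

Transfection is performed: Nov 12, 2026.
Protein expression peaks: Nov 12, 2026 + 7 days = Nov 19, 2026.
The cells are harvested: Nov 19, 2026 + 4 weeks = Dec 17, 2026.
The cells are seeded: Sep 30, 2026.
The cells reach confluence: Sep 30, 2026 + 31 days = Oct 31, 2026.
The western blot is run: Oct 31, 2026 + 7 weeks = Dec 19, 2026.
Both prerequisites met — the cells are harvested (Dec 17, 2026), the western blot is run (Dec 19, 2026); the later is Dec 19, 2026.
The blot is imaged: Dec 19, 2026 + 6 days = Dec 25, 2026.

25 December 2026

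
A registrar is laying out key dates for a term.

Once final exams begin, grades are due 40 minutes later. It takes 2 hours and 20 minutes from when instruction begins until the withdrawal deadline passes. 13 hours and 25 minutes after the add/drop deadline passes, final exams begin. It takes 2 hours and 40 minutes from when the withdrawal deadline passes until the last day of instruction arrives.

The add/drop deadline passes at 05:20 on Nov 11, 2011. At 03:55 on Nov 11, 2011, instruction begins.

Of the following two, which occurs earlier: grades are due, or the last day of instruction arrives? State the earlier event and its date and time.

The add/drop deadline passes: 05:20 Nov 11, 2011.
Final exams begin: 05:20 Nov 11, 2011 + 13h25m = 18:45 Nov 11, 2011.
Grades are due: 18:45 Nov 11, 2011 + 40m = 19:25 Nov 11, 2011.
Instruction begins: 03:55 Nov 11, 2011.
The withdrawal deadline passes: 03:55 Nov 11, 2011 + 2h20m = 06:15 Nov 11, 2011.
The last day of instruction arrives: 06:15 Nov 11, 2011 + 2h40m = 08:55 Nov 11, 2011.
Comparing: grades are due at 19:25 Nov 11, 2011 vs the last day of instruction arrives at 08:55 Nov 11, 2011. Earlier: the last day of instruction arrives.

The last day of instruction arrives — 08:55 on Nov 11, 2011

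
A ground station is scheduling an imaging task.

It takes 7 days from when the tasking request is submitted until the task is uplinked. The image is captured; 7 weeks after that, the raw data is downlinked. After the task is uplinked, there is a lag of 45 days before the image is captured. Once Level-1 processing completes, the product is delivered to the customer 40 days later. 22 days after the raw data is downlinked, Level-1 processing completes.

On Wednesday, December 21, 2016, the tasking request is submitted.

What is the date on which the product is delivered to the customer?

Friday, June 2, 2017

The tasking request is submitted: Dec 21, 2016.
The task is uplinked: Dec 21, 2016 + 7 days = Dec 28, 2016.
The image is captured: Dec 28, 2016 + 45 days = Feb 11, 2017.
The raw data is downlinked: Feb 11, 2017 + 7 weeks = Apr 1, 2017.
Level-1 processing completes: Apr 1, 2017 + 22 days = Apr 23, 2017.
The product is delivered to the customer: Apr 23, 2017 + 40 days = Jun 2, 2017.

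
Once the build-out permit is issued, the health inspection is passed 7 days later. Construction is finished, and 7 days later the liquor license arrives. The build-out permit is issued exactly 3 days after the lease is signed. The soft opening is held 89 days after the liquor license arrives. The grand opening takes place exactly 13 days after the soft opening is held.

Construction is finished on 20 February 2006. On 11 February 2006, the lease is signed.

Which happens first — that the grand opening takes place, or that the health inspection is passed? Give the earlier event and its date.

Construction is finished: Feb 20, 2006.
The liquor license arrives: Feb 20, 2006 + 7 days = Feb 27, 2006.
The soft opening is held: Feb 27, 2006 + 89 days = May 27, 2006.
The grand opening takes place: May 27, 2006 + 13 days = Jun 9, 2006.
The lease is signed: Feb 11, 2006.
The build-out permit is issued: Feb 11, 2006 + 3 days = Feb 14, 2006.
The health inspection is passed: Feb 14, 2006 + 7 days = Feb 21, 2006.
Comparing: the grand opening takes place on Jun 9, 2006 vs the health inspection is passed on Feb 21, 2006. Earlier: the health inspection is passed.

The health inspection is passed — 21 February 2006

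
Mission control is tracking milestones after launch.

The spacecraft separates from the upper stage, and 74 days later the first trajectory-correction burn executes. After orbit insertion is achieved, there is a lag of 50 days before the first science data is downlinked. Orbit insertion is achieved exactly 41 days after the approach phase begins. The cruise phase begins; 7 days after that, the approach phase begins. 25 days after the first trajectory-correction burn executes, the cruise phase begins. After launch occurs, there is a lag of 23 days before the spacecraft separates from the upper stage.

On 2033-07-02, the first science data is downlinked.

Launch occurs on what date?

2032-11-24

The first science data is downlinked: Jul 2, 2033.
Orbit insertion is achieved: Jul 2, 2033 − 50 days = May 13, 2033.
The approach phase begins: May 13, 2033 − 41 days = Apr 2, 2033.
The cruise phase begins: Apr 2, 2033 − 7 days = Mar 26, 2033.
The first trajectory-correction burn executes: Mar 26, 2033 − 25 days = Mar 1, 2033.
The spacecraft separates from the upper stage: Mar 1, 2033 − 74 days = Dec 17, 2032.
Launch occurs: Dec 17, 2032 − 23 days = Nov 24, 2032.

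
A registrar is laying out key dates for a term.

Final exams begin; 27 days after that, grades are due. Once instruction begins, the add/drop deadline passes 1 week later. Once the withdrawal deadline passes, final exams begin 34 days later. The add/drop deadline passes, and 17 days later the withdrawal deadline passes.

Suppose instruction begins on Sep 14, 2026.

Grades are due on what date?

Instruction begins: Sep 14, 2026.
The add/drop deadline passes: Sep 14, 2026 + 1 week = Sep 21, 2026.
The withdrawal deadline passes: Sep 21, 2026 + 17 days = Oct 8, 2026.
Final exams begin: Oct 8, 2026 + 34 days = Nov 11, 2026.
Grades are due: Nov 11, 2026 + 27 days = Dec 8, 2026.

Dec 8, 2026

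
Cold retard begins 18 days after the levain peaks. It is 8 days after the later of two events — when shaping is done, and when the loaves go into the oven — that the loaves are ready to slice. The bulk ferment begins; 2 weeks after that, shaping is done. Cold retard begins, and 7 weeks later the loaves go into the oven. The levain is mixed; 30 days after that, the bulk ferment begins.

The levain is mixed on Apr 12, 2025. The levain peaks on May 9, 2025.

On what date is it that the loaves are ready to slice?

The levain is mixed: Apr 12, 2025.
The bulk ferment begins: Apr 12, 2025 + 30 days = May 12, 2025.
Shaping is done: May 12, 2025 + 2 weeks = May 26, 2025.
The levain peaks: May 9, 2025.
Cold retard begins: May 9, 2025 + 18 days = May 27, 2025.
The loaves go into the oven: May 27, 2025 + 7 weeks = Jul 15, 2025.
Both prerequisites met — shaping is done (May 26, 2025), the loaves go into the oven (Jul 15, 2025); the later is Jul 15, 2025.
The loaves are ready to slice: Jul 15, 2025 + 8 days = Jul 23, 2025.

Jul 23, 2025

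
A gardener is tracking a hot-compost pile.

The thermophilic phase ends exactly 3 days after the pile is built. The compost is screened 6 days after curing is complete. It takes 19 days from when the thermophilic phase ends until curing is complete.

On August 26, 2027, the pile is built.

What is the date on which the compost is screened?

The pile is built: Aug 26, 2027.
The thermophilic phase ends: Aug 26, 2027 + 3 days = Aug 29, 2027.
Curing is complete: Aug 29, 2027 + 19 days = Sep 17, 2027.
The compost is screened: Sep 17, 2027 + 6 days = Sep 23, 2027.

September 23, 2027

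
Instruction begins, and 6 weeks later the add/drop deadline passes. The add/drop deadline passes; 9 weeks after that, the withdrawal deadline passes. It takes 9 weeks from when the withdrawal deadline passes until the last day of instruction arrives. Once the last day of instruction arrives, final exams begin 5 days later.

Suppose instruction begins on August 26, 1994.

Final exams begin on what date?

February 15, 1995

Instruction begins: Aug 26, 1994.
The add/drop deadline passes: Aug 26, 1994 + 6 weeks = Oct 7, 1994.
The withdrawal deadline passes: Oct 7, 1994 + 9 weeks = Dec 9, 1994.
The last day of instruction arrives: Dec 9, 1994 + 9 weeks = Feb 10, 1995.
Final exams begin: Feb 10, 1995 + 5 days = Feb 15, 1995.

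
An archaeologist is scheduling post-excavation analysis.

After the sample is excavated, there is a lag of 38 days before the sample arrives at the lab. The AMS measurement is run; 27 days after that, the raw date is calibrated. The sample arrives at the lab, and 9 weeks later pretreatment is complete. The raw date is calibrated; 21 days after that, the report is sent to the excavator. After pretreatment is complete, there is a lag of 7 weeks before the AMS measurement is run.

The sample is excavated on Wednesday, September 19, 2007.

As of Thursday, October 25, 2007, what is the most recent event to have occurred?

The sample is excavated: Sep 19, 2007.
The sample arrives at the lab: Sep 19, 2007 + 38 days = Oct 27, 2007.
Pretreatment is complete: Oct 27, 2007 + 9 weeks = Dec 29, 2007.
The AMS measurement is run: Dec 29, 2007 + 7 weeks = Feb 16, 2008.
The raw date is calibrated: Feb 16, 2008 + 27 days = Mar 14, 2008.
The report is sent to the excavator: Mar 14, 2008 + 21 days = Apr 4, 2008.
Oct 25, 2007 falls between when the sample is excavated (Sep 19, 2007) and when the sample arrives at the lab (Oct 27, 2007).

The sample is excavated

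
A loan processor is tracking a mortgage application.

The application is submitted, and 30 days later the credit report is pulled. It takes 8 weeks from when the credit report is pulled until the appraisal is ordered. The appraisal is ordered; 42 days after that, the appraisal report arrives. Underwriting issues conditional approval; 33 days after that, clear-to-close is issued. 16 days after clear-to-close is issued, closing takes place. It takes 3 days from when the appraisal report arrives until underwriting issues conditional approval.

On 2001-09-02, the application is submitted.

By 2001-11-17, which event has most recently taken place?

The credit report is pulled

The application is submitted: Sep 2, 2001.
The credit report is pulled: Sep 2, 2001 + 30 days = Oct 2, 2001.
The appraisal is ordered: Oct 2, 2001 + 8 weeks = Nov 27, 2001.
The appraisal report arrives: Nov 27, 2001 + 42 days = Jan 8, 2002.
Underwriting issues conditional approval: Jan 8, 2002 + 3 days = Jan 11, 2002.
Clear-to-close is issued: Jan 11, 2002 + 33 days = Feb 13, 2002.
Closing takes place: Feb 13, 2002 + 16 days = Mar 1, 2002.
Nov 17, 2001 falls between when the credit report is pulled (Oct 2, 2001) and when the appraisal is ordered (Nov 27, 2001).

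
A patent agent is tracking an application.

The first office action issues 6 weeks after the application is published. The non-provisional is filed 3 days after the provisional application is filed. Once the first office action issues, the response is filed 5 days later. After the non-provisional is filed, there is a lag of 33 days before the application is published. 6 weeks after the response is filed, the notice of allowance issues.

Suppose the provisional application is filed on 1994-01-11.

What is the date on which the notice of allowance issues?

The provisional application is filed: Jan 11, 1994.
The non-provisional is filed: Jan 11, 1994 + 3 days = Jan 14, 1994.
The application is published: Jan 14, 1994 + 33 days = Feb 16, 1994.
The first office action issues: Feb 16, 1994 + 6 weeks = Mar 30, 1994.
The response is filed: Mar 30, 1994 + 5 days = Apr 4, 1994.
The notice of allowance issues: Apr 4, 1994 + 6 weeks = May 16, 1994.

1994-05-16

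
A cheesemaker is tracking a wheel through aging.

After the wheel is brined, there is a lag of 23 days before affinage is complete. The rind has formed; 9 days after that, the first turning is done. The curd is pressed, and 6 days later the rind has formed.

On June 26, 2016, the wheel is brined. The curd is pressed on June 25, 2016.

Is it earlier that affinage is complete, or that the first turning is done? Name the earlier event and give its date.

The wheel is brined: Jun 26, 2016.
Affinage is complete: Jun 26, 2016 + 23 days = Jul 19, 2016.
The curd is pressed: Jun 25, 2016.
The rind has formed: Jun 25, 2016 + 6 days = Jul 1, 2016.
The first turning is done: Jul 1, 2016 + 9 days = Jul 10, 2016.
Comparing: affinage is complete on Jul 19, 2016 vs the first turning is done on Jul 10, 2016. Earlier: the first turning is done.

The first turning is done — July 10, 2016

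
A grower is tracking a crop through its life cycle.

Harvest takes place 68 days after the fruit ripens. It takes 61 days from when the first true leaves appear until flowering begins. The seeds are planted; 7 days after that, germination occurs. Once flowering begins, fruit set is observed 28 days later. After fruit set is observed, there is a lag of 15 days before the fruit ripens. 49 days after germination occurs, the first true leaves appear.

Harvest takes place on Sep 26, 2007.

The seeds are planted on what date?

Harvest takes place: Sep 26, 2007.
The fruit ripens: Sep 26, 2007 − 68 days = Jul 20, 2007.
Fruit set is observed: Jul 20, 2007 − 15 days = Jul 5, 2007.
Flowering begins: Jul 5, 2007 − 28 days = Jun 7, 2007.
The first true leaves appear: Jun 7, 2007 − 61 days = Apr 7, 2007.
Germination occurs: Apr 7, 2007 − 49 days = Feb 17, 2007.
The seeds are planted: Feb 17, 2007 − 7 days = Feb 10, 2007.

Feb 10, 2007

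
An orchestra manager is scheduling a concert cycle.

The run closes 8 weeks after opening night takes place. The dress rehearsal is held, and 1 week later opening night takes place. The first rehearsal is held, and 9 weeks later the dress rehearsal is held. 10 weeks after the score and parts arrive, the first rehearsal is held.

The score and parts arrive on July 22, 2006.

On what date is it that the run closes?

February 3, 2007

The score and parts arrive: Jul 22, 2006.
The first rehearsal is held: Jul 22, 2006 + 10 weeks = Sep 30, 2006.
The dress rehearsal is held: Sep 30, 2006 + 9 weeks = Dec 2, 2006.
Opening night takes place: Dec 2, 2006 + 1 week = Dec 9, 2006.
The run closes: Dec 9, 2006 + 8 weeks = Feb 3, 2007.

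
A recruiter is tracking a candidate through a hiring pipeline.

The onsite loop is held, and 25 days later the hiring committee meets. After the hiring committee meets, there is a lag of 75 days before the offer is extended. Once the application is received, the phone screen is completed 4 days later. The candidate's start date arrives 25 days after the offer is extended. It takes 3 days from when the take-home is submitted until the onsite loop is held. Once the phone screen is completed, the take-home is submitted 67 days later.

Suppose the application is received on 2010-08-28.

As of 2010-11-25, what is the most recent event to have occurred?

The application is received: Aug 28, 2010.
The phone screen is completed: Aug 28, 2010 + 4 days = Sep 1, 2010.
The take-home is submitted: Sep 1, 2010 + 67 days = Nov 7, 2010.
The onsite loop is held: Nov 7, 2010 + 3 days = Nov 10, 2010.
The hiring committee meets: Nov 10, 2010 + 25 days = Dec 5, 2010.
The offer is extended: Dec 5, 2010 + 75 days = Feb 18, 2011.
The candidate's start date arrives: Feb 18, 2011 + 25 days = Mar 15, 2011.
Nov 25, 2010 falls between when the onsite loop is held (Nov 10, 2010) and when the hiring committee meets (Dec 5, 2010).

The onsite loop is held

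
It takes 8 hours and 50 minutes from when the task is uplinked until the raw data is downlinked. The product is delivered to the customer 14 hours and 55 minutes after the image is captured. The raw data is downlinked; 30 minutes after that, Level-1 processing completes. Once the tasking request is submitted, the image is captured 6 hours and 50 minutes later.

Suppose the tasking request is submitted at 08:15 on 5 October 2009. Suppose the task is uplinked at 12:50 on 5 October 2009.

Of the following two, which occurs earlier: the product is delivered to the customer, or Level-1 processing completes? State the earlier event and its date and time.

Level-1 processing completes — 22:10 on 5 October 2009

The tasking request is submitted: 08:15 Oct 5, 2009.
The image is captured: 08:15 Oct 5, 2009 + 6h50m = 15:05 Oct 5, 2009.
The product is delivered to the customer: 15:05 Oct 5, 2009 + 14h55m = 06:00 Oct 6, 2009.
The task is uplinked: 12:50 Oct 5, 2009.
The raw data is downlinked: 12:50 Oct 5, 2009 + 8h50m = 21:40 Oct 5, 2009.
Level-1 processing completes: 21:40 Oct 5, 2009 + 30m = 22:10 Oct 5, 2009.
Comparing: the product is delivered to the customer at 06:00 Oct 6, 2009 vs Level-1 processing completes at 22:10 Oct 5, 2009. Earlier: Level-1 processing completes.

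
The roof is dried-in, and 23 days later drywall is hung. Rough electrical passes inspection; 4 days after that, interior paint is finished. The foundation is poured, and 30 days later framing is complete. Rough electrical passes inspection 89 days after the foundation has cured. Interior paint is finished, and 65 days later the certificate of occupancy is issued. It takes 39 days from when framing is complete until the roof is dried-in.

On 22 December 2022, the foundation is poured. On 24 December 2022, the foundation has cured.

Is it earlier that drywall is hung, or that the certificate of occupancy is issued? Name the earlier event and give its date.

The foundation is poured: Dec 22, 2022.
Framing is complete: Dec 22, 2022 + 30 days = Jan 21, 2023.
The roof is dried-in: Jan 21, 2023 + 39 days = Mar 1, 2023.
Drywall is hung: Mar 1, 2023 + 23 days = Mar 24, 2023.
The foundation has cured: Dec 24, 2022.
Rough electrical passes inspection: Dec 24, 2022 + 89 days = Mar 23, 2023.
Interior paint is finished: Mar 23, 2023 + 4 days = Mar 27, 2023.
The certificate of occupancy is issued: Mar 27, 2023 + 65 days = May 31, 2023.
Comparing: drywall is hung on Mar 24, 2023 vs the certificate of occupancy is issued on May 31, 2023. Earlier: drywall is hung.

Drywall is hung — 24 March 2023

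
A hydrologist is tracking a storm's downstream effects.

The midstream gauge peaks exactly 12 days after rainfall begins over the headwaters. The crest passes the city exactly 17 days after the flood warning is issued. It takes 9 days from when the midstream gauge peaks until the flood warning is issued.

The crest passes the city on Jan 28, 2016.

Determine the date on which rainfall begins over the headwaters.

The crest passes the city: Jan 28, 2016.
The flood warning is issued: Jan 28, 2016 − 17 days = Jan 11, 2016.
The midstream gauge peaks: Jan 11, 2016 − 9 days = Jan 2, 2016.
Rainfall begins over the headwaters: Jan 2, 2016 − 12 days = Dec 21, 2015.

Dec 21, 2015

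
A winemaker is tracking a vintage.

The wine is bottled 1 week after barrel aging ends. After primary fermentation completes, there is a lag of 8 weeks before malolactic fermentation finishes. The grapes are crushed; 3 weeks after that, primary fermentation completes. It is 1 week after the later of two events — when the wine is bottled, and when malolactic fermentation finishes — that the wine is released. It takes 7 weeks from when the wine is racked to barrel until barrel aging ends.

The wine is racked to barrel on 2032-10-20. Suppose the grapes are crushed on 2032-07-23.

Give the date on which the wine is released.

2032-12-22

The wine is racked to barrel: Oct 20, 2032.
Barrel aging ends: Oct 20, 2032 + 7 weeks = Dec 8, 2032.
The wine is bottled: Dec 8, 2032 + 1 week = Dec 15, 2032.
The grapes are crushed: Jul 23, 2032.
Primary fermentation completes: Jul 23, 2032 + 3 weeks = Aug 13, 2032.
Malolactic fermentation finishes: Aug 13, 2032 + 8 weeks = Oct 8, 2032.
Both prerequisites met — the wine is bottled (Dec 15, 2032), malolactic fermentation finishes (Oct 8, 2032); the later is Dec 15, 2032.
The wine is released: Dec 15, 2032 + 1 week = Dec 22, 2032.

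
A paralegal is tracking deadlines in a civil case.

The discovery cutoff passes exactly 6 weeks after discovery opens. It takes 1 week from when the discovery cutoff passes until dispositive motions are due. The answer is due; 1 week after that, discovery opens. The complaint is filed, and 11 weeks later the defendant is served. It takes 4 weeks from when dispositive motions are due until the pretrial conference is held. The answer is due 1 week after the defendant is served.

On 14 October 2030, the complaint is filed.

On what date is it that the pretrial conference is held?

31 March 2031

The complaint is filed: Oct 14, 2030.
The defendant is served: Oct 14, 2030 + 11 weeks = Dec 30, 2030.
The answer is due: Dec 30, 2030 + 1 week = Jan 6, 2031.
Discovery opens: Jan 6, 2031 + 1 week = Jan 13, 2031.
The discovery cutoff passes: Jan 13, 2031 + 6 weeks = Feb 24, 2031.
Dispositive motions are due: Feb 24, 2031 + 1 week = Mar 3, 2031.
The pretrial conference is held: Mar 3, 2031 + 4 weeks = Mar 31, 2031.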